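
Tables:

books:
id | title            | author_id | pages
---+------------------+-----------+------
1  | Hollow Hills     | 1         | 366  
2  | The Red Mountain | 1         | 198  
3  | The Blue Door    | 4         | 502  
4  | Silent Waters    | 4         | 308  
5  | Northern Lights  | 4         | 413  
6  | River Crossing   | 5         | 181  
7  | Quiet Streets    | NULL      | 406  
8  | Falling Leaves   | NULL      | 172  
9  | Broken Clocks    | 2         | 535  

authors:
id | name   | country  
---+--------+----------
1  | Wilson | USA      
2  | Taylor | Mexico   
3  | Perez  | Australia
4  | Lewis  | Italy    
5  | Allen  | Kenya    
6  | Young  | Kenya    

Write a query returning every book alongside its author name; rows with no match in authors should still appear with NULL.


LEFT JOIN keeps every row from books (the left table); where author_id has no match in authors, the author columns become NULL. Walk through each book:
  - book 1 (Hollow Hills): author_id=1 -> matches Wilson
  - book 2 (The Red Mountain): author_id=1 -> matches Wilson
  - book 3 (The Blue Door): author_id=4 -> matches Lewis
  - book 4 (Silent Waters): author_id=4 -> matches Lewis
  - book 5 (Northern Lights): author_id=4 -> matches Lewis
  - book 6 (River Crossing): author_id=5 -> matches Allen
  - book 7 (Quiet Streets): author_id=NULL, no match -> kept with NULL
  - book 8 (Falling Leaves): author_id=NULL, no match -> kept with NULL
  - book 9 (Broken Clocks): author_id=2 -> matches Taylor
All 9 rows appear; 2 have NULL author.

SQL:
SELECT a.title, b.name AS author
FROM books a
LEFT JOIN authors b ON a.author_id = b.id

Result:
title            | author
-----------------+-------
Hollow Hills     | Wilson
The Red Mountain | Wilson
The Blue Door    | Lewis 
Silent Waters    | Lewis 
Northern Lights  | Lewis 
River Crossing   | Allen 
Quiet Streets    | NULL  
Falling Leaves   | NULL  
Broken Clocks    | Taylor


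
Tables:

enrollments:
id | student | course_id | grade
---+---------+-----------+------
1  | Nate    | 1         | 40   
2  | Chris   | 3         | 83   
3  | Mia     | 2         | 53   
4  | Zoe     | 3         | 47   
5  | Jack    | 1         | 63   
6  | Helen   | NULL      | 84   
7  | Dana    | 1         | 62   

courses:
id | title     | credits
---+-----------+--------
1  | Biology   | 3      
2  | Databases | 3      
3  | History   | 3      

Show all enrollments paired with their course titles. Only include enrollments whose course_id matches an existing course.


INNER JOIN keeps only enrollments rows whose course_id matches an id in courses. Walk through each enrollment:
  - enrollment 1 (Nate): course_id=1 -> matches Biology
  - enrollment 2 (Chris): course_id=3 -> matches History
  - enrollment 3 (Mia): course_id=2 -> matches Databases
  - enrollment 4 (Zoe): course_id=3 -> matches History
  - enrollment 5 (Jack): course_id=1 -> matches Biology
  - enrollment 6 (Helen): course_id=NULL, no match -> dropped
  - enrollment 7 (Dana): course_id=1 -> matches Biology
So 1 of 7 rows is dropped.

SQL:
SELECT a.student, b.title AS course
FROM enrollments a
INNER JOIN courses b ON a.course_id = b.id

Result:
student | course   
--------+----------
Nate    | Biology  
Chris   | History  
Mia     | Databases
Zoe     | History  
Jack    | Biology  
Dana    | Biology  


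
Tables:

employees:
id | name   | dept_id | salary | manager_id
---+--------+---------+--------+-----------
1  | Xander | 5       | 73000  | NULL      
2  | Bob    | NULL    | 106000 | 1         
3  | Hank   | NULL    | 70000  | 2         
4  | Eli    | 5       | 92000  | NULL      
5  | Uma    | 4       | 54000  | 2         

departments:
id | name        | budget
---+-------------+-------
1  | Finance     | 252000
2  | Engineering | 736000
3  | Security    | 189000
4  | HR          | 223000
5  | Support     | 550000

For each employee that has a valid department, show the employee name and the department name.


INNER JOIN keeps only employees rows whose dept_id matches an id in departments. Walk through each employee:
  - employee 1 (Xander): dept_id=5 -> matches Support
  - employee 2 (Bob): dept_id=NULL, no match -> dropped
  - employee 3 (Hank): dept_id=NULL, no match -> dropped
  - employee 4 (Eli): dept_id=5 -> matches Support
  - employee 5 (Uma): dept_id=4 -> matches HR
So 2 of 5 rows are dropped.

SQL:
SELECT a.name, b.name AS department
FROM employees a
INNER JOIN departments b ON a.dept_id = b.id

Result:
name   | department
-------+-----------
Xander | Support   
Eli    | Support   
Uma    | HR        


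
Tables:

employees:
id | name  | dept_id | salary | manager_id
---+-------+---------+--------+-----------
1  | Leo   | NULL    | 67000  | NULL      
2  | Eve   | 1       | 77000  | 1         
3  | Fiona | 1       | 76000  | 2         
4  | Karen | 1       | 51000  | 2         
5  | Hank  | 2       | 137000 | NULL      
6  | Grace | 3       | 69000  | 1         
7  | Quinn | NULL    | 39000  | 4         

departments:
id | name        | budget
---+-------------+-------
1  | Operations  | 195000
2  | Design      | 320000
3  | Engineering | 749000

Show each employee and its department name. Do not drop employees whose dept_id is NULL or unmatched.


LEFT JOIN keeps every row from employees (the left table); where dept_id has no match in departments, the department columns become NULL. Walk through each employee:
  - employee 1 (Leo): dept_id=NULL, no match -> kept with NULL
  - employee 2 (Eve): dept_id=1 -> matches Operations
  - employee 3 (Fiona): dept_id=1 -> matches Operations
  - employee 4 (Karen): dept_id=1 -> matches Operations
  - employee 5 (Hank): dept_id=2 -> matches Design
  - employee 6 (Grace): dept_id=3 -> matches Engineering
  - employee 7 (Quinn): dept_id=NULL, no match -> kept with NULL
All 7 rows appear; 2 have NULL department.

SQL:
SELECT a.name, b.name AS department
FROM employees a
LEFT JOIN departments b ON a.dept_id = b.id

Result:
name  | department 
------+------------
Leo   | NULL       
Eve   | Operations 
Fiona | Operations 
Karen | Operations 
Hank  | Design     
Grace | Engineering
Quinn | NULL       


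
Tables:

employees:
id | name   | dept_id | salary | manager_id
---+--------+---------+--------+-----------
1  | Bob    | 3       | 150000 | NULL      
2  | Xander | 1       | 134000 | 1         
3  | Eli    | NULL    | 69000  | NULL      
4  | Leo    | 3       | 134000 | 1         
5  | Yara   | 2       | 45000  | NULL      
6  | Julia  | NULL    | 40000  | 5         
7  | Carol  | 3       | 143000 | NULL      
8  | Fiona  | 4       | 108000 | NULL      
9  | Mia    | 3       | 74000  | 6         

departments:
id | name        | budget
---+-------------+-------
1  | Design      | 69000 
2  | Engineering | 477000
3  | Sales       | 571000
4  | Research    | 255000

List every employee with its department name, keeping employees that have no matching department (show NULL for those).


LEFT JOIN keeps every row from employees (the left table); where dept_id has no match in departments, the department columns become NULL. Walk through each employee:
  - employee 1 (Bob): dept_id=3 -> matches Sales
  - employee 2 (Xander): dept_id=1 -> matches Design
  - employee 3 (Eli): dept_id=NULL, no match -> kept with NULL
  - employee 4 (Leo): dept_id=3 -> matches Sales
  - employee 5 (Yara): dept_id=2 -> matches Engineering
  - employee 6 (Julia): dept_id=NULL, no match -> kept with NULL
  - employee 7 (Carol): dept_id=3 -> matches Sales
  - employee 8 (Fiona): dept_id=4 -> matches Research
  - employee 9 (Mia): dept_id=3 -> matches Sales
All 9 rows appear; 2 have NULL department.

SQL:
SELECT a.name, b.name AS department
FROM employees a
LEFT JOIN departments b ON a.dept_id = b.id

Result:
name   | department 
-------+------------
Bob    | Sales      
Xander | Design     
Eli    | NULL       
Leo    | Sales      
Yara   | Engineering
Julia  | NULL       
Carol  | Sales      
Fiona  | Research   
Mia    | Sales      


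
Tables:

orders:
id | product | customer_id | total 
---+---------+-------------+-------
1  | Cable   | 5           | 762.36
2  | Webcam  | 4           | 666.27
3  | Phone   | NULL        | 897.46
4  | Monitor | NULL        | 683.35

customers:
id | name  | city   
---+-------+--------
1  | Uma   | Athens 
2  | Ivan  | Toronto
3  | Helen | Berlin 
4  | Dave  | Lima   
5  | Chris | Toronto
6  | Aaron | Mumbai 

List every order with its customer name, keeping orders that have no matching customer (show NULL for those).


LEFT JOIN keeps every row from orders (the left table); where customer_id has no match in customers, the customer columns become NULL. Walk through each order:
  - order 1 (Cable): customer_id=5 -> matches Chris
  - order 2 (Webcam): customer_id=4 -> matches Dave
  - order 3 (Phone): customer_id=NULL, no match -> kept with NULL
  - order 4 (Monitor): customer_id=NULL, no match -> kept with NULL
All 4 rows appear; 2 have NULL customer.

SQL:
SELECT a.product, b.name AS customer
FROM orders a
LEFT JOIN customers b ON a.customer_id = b.id

Result:
product | customer
--------+---------
Cable   | Chris   
Webcam  | Dave    
Phone   | NULL    
Monitor | NULL    


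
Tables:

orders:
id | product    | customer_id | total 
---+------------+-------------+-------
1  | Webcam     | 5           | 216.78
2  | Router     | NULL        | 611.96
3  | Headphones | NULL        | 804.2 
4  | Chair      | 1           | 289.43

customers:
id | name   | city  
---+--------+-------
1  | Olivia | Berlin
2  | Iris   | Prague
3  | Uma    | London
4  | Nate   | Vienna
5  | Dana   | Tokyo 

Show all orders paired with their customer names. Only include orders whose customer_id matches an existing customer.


INNER JOIN keeps only orders rows whose customer_id matches an id in customers. Walk through each order:
  - order 1 (Webcam): customer_id=5 -> matches Dana
  - order 2 (Router): customer_id=NULL, no match -> dropped
  - order 3 (Headphones): customer_id=NULL, no match -> dropped
  - order 4 (Chair): customer_id=1 -> matches Olivia
So 2 of 4 rows are dropped.

SQL:
SELECT a.product, b.name AS customer
FROM orders a
INNER JOIN customers b ON a.customer_id = b.id

Result:
product | customer
--------+---------
Webcam  | Dana    
Chair   | Olivia  


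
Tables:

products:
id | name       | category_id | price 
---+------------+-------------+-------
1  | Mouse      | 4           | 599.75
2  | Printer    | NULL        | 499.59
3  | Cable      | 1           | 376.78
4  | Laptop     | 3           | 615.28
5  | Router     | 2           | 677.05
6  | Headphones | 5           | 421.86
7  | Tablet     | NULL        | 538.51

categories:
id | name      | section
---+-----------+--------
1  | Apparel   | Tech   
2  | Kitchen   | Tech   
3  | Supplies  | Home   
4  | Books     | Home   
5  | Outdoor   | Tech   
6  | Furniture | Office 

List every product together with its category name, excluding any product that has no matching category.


INNER JOIN keeps only products rows whose category_id matches an id in categories. Walk through each product:
  - product 1 (Mouse): category_id=4 -> matches Books
  - product 2 (Printer): category_id=NULL, no match -> dropped
  - product 3 (Cable): category_id=1 -> matches Apparel
  - product 4 (Laptop): category_id=3 -> matches Supplies
  - product 5 (Router): category_id=2 -> matches Kitchen
  - product 6 (Headphones): category_id=5 -> matches Outdoor
  - product 7 (Tablet): category_id=NULL, no match -> dropped
So 2 of 7 rows are dropped.

SQL:
SELECT a.name, b.name AS category
FROM products a
INNER JOIN categories b ON a.category_id = b.id

Result:
name       | category
-----------+---------
Mouse      | Books   
Cable      | Apparel 
Laptop     | Supplies
Router     | Kitchen 
Headphones | Outdoor 


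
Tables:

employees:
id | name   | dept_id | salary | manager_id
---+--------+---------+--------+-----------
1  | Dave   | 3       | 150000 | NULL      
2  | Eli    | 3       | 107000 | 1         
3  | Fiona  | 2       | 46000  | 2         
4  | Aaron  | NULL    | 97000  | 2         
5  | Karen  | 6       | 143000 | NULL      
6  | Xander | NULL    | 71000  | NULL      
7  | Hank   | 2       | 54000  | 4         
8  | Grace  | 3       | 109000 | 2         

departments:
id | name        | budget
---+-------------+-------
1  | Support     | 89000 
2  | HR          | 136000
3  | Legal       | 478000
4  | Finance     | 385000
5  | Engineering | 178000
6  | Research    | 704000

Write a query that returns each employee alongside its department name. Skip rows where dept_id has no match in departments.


INNER JOIN keeps only employees rows whose dept_id matches an id in departments. Walk through each employee:
  - employee 1 (Dave): dept_id=3 -> matches Legal
  - employee 2 (Eli): dept_id=3 -> matches Legal
  - employee 3 (Fiona): dept_id=2 -> matches HR
  - employee 4 (Aaron): dept_id=NULL, no match -> dropped
  - employee 5 (Karen): dept_id=6 -> matches Research
  - employee 6 (Xander): dept_id=NULL, no match -> dropped
  - employee 7 (Hank): dept_id=2 -> matches HR
  - employee 8 (Grace): dept_id=3 -> matches Legal
So 2 of 8 rows are dropped.

SQL:
SELECT a.name, b.name AS department
FROM employees a
INNER JOIN departments b ON a.dept_id = b.id

Result:
name  | department
------+-----------
Dave  | Legal     
Eli   | Legal     
Fiona | HR        
Karen | Research  
Hank  | HR        
Grace | Legal     


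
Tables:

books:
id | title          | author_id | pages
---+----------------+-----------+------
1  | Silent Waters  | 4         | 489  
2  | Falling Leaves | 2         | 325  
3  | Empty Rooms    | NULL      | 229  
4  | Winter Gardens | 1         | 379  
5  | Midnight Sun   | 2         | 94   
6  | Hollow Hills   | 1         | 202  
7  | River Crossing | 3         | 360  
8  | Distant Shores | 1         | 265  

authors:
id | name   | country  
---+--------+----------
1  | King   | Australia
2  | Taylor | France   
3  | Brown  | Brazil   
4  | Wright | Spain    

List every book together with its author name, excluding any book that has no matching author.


INNER JOIN keeps only books rows whose author_id matches an id in authors. Walk through each book:
  - book 1 (Silent Waters): author_id=4 -> matches Wright
  - book 2 (Falling Leaves): author_id=2 -> matches Taylor
  - book 3 (Empty Rooms): author_id=NULL, no match -> dropped
  - book 4 (Winter Gardens): author_id=1 -> matches King
  - book 5 (Midnight Sun): author_id=2 -> matches Taylor
  - book 6 (Hollow Hills): author_id=1 -> matches King
  - book 7 (River Crossing): author_id=3 -> matches Brown
  - book 8 (Distant Shores): author_id=1 -> matches King
So 1 of 8 rows is dropped.

SQL:
SELECT a.title, b.name AS author
FROM books a
INNER JOIN authors b ON a.author_id = b.id

Result:
title          | author
---------------+-------
Silent Waters  | Wright
Falling Leaves | Taylor
Winter Gardens | King  
Midnight Sun   | Taylor
Hollow Hills   | King  
River Crossing | Brown 
Distant Shores | King  


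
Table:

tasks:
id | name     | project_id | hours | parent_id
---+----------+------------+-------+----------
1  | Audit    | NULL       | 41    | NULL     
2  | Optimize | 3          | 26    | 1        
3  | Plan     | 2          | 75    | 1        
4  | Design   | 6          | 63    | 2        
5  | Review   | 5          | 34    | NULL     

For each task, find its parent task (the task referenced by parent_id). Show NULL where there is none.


This is a self-join: tasks is joined to a second copy of itself, matching each row's parent_id to another row's id. Use LEFT JOIN so rows with parent_id=NULL are kept.
  - task 1 (Audit): parent_id=NULL -> NULL
  - task 2 (Optimize): parent_id=1 -> Audit
  - task 3 (Plan): parent_id=1 -> Audit
  - task 4 (Design): parent_id=2 -> Optimize
  - task 5 (Review): parent_id=NULL -> NULL

SQL:
SELECT a.name AS item, b.name AS parent
FROM tasks a
LEFT JOIN tasks b ON a.parent_id = b.id

Result:
item     | parent  
---------+---------
Audit    | NULL    
Optimize | Audit   
Plan     | Audit   
Design   | Optimize
Review   | NULL    


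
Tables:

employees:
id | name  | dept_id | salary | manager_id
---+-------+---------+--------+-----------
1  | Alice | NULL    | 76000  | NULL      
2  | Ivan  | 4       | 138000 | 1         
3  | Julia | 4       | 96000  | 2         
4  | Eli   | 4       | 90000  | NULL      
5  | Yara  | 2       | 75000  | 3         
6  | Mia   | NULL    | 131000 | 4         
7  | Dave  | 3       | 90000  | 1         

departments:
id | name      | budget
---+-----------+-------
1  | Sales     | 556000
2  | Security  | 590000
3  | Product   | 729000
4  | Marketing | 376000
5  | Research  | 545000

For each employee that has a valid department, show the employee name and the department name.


INNER JOIN keeps only employees rows whose dept_id matches an id in departments. Walk through each employee:
  - employee 1 (Alice): dept_id=NULL, no match -> dropped
  - employee 2 (Ivan): dept_id=4 -> matches Marketing
  - employee 3 (Julia): dept_id=4 -> matches Marketing
  - employee 4 (Eli): dept_id=4 -> matches Marketing
  - employee 5 (Yara): dept_id=2 -> matches Security
  - employee 6 (Mia): dept_id=NULL, no match -> dropped
  - employee 7 (Dave): dept_id=3 -> matches Product
So 2 of 7 rows are dropped.

SQL:
SELECT a.name, b.name AS department
FROM employees a
INNER JOIN departments b ON a.dept_id = b.id

Result:
name  | department
------+-----------
Ivan  | Marketing 
Julia | Marketing 
Eli   | Marketing 
Yara  | Security  
Dave  | Product   


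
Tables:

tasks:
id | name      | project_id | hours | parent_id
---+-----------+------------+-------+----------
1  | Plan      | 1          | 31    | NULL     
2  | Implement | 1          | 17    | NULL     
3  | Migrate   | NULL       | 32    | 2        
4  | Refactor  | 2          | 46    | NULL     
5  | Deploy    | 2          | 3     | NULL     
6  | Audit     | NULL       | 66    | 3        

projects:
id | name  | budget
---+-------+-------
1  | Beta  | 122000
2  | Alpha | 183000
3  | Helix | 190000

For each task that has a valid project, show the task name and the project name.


INNER JOIN keeps only tasks rows whose project_id matches an id in projects. Walk through each task:
  - task 1 (Plan): project_id=1 -> matches Beta
  - task 2 (Implement): project_id=1 -> matches Beta
  - task 3 (Migrate): project_id=NULL, no match -> dropped
  - task 4 (Refactor): project_id=2 -> matches Alpha
  - task 5 (Deploy): project_id=2 -> matches Alpha
  - task 6 (Audit): project_id=NULL, no match -> dropped
So 2 of 6 rows are dropped.

SQL:
SELECT a.name, b.name AS project
FROM tasks a
INNER JOIN projects b ON a.project_id = b.id

Result:
name      | project
----------+--------
Plan      | Beta   
Implement | Beta   
Refactor  | Alpha  
Deploy    | Alpha  


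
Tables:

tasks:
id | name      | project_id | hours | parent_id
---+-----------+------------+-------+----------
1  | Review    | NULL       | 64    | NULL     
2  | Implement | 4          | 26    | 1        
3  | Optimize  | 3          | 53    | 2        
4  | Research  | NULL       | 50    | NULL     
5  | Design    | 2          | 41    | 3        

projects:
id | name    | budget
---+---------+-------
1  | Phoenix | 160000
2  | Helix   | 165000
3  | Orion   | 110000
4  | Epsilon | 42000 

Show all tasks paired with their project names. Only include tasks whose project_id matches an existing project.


INNER JOIN keeps only tasks rows whose project_id matches an id in projects. Walk through each task:
  - task 1 (Review): project_id=NULL, no match -> dropped
  - task 2 (Implement): project_id=4 -> matches Epsilon
  - task 3 (Optimize): project_id=3 -> matches Orion
  - task 4 (Research): project_id=NULL, no match -> dropped
  - task 5 (Design): project_id=2 -> matches Helix
So 2 of 5 rows are dropped.

SQL:
SELECT a.name, b.name AS project
FROM tasks a
INNER JOIN projects b ON a.project_id = b.id

Result:
name      | project
----------+--------
Implement | Epsilon
Optimize  | Orion  
Design    | Helix  


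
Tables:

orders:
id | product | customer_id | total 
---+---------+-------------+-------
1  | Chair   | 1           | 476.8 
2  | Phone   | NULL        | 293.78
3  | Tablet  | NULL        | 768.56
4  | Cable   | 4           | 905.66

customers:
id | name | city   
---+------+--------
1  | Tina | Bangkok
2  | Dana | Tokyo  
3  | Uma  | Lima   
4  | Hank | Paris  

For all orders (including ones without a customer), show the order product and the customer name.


LEFT JOIN keeps every row from orders (the left table); where customer_id has no match in customers, the customer columns become NULL. Walk through each order:
  - order 1 (Chair): customer_id=1 -> matches Tina
  - order 2 (Phone): customer_id=NULL, no match -> kept with NULL
  - order 3 (Tablet): customer_id=NULL, no match -> kept with NULL
  - order 4 (Cable): customer_id=4 -> matches Hank
All 4 rows appear; 2 have NULL customer.

SQL:
SELECT a.product, b.name AS customer
FROM orders a
LEFT JOIN customers b ON a.customer_id = b.id

Result:
product | customer
--------+---------
Chair   | Tina    
Phone   | NULL    
Tablet  | NULL    
Cable   | Hank    


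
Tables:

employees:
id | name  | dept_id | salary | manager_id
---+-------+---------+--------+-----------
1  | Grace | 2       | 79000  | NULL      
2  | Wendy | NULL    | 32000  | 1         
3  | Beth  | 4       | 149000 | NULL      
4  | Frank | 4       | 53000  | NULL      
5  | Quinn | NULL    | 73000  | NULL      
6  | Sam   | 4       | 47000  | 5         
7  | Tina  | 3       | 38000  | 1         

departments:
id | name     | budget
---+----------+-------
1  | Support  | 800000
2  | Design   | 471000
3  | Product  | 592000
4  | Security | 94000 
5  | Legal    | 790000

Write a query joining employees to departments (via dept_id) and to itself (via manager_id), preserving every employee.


Two LEFT JOINs from the same base table employees: one to departments via dept_id, one to employees itself via manager_id. Both are LEFT so every employee is preserved.
Match against departments:
  - employee 1 (Grace): dept_id=2 -> matches Design
  - employee 2 (Wendy): dept_id=NULL, no match -> kept with NULL
  - employee 3 (Beth): dept_id=4 -> matches Security
  - employee 4 (Frank): dept_id=4 -> matches Security
  - employee 5 (Quinn): dept_id=NULL, no match -> kept with NULL
  - employee 6 (Sam): dept_id=4 -> matches Security
  - employee 7 (Tina): dept_id=3 -> matches Product
Match against employees (self):
  - employee 1 (Grace): manager_id=NULL -> NULL
  - employee 2 (Wendy): manager_id=1 -> Grace
  - employee 3 (Beth): manager_id=NULL -> NULL
  - employee 4 (Frank): manager_id=NULL -> NULL
  - employee 5 (Quinn): manager_id=NULL -> NULL
  - employee 6 (Sam): manager_id=5 -> Quinn
  - employee 7 (Tina): manager_id=1 -> Grace

SQL:
SELECT a.name, b.name AS department, c.name AS manager
FROM employees a
LEFT JOIN departments b ON a.dept_id = b.id
LEFT JOIN employees c ON a.manager_id = c.id

Result:
name  | department | manager
------+------------+--------
Grace | Design     | NULL   
Wendy | NULL       | Grace  
Beth  | Security   | NULL   
Frank | Security   | NULL   
Quinn | NULL       | NULL   
Sam   | Security   | Quinn  
Tina  | Product    | Grace  


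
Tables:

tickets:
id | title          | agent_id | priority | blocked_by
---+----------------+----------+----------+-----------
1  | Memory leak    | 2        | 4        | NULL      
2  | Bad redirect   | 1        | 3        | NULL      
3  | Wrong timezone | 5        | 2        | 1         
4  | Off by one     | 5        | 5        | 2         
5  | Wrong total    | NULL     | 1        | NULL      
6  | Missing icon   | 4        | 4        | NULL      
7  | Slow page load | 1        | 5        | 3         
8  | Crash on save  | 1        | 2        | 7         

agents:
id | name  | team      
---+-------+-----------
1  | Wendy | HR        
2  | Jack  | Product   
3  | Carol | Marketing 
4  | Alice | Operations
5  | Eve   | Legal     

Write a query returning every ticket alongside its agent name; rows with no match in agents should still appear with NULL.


LEFT JOIN keeps every row from tickets (the left table); where agent_id has no match in agents, the agent columns become NULL. Walk through each ticket:
  - ticket 1 (Memory leak): agent_id=2 -> matches Jack
  - ticket 2 (Bad redirect): agent_id=1 -> matches Wendy
  - ticket 3 (Wrong timezone): agent_id=5 -> matches Eve
  - ticket 4 (Off by one): agent_id=5 -> matches Eve
  - ticket 5 (Wrong total): agent_id=NULL, no match -> kept with NULL
  - ticket 6 (Missing icon): agent_id=4 -> matches Alice
  - ticket 7 (Slow page load): agent_id=1 -> matches Wendy
  - ticket 8 (Crash on save): agent_id=1 -> matches Wendy
All 8 rows appear; 1 has NULL agent.

SQL:
SELECT a.title, b.name AS agent
FROM tickets a
LEFT JOIN agents b ON a.agent_id = b.id

Result:
title          | agent
---------------+------
Memory leak    | Jack 
Bad redirect   | Wendy
Wrong timezone | Eve  
Off by one     | Eve  
Wrong total    | NULL 
Missing icon   | Alice
Slow page load | Wendy
Crash on save  | Wendy


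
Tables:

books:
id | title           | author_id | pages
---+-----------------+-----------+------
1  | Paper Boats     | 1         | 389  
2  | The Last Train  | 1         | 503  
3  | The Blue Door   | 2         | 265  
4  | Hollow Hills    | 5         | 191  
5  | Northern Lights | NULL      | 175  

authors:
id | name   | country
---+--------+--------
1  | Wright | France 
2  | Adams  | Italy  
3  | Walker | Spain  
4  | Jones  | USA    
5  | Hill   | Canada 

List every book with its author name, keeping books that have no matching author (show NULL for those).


LEFT JOIN keeps every row from books (the left table); where author_id has no match in authors, the author columns become NULL. Walk through each book:
  - book 1 (Paper Boats): author_id=1 -> matches Wright
  - book 2 (The Last Train): author_id=1 -> matches Wright
  - book 3 (The Blue Door): author_id=2 -> matches Adams
  - book 4 (Hollow Hills): author_id=5 -> matches Hill
  - book 5 (Northern Lights): author_id=NULL, no match -> kept with NULL
All 5 rows appear; 1 has NULL author.

SQL:
SELECT a.title, b.name AS author
FROM books a
LEFT JOIN authors b ON a.author_id = b.id

Result:
title           | author
----------------+-------
Paper Boats     | Wright
The Last Train  | Wright
The Blue Door   | Adams 
Hollow Hills    | Hill  
Northern Lights | NULL  


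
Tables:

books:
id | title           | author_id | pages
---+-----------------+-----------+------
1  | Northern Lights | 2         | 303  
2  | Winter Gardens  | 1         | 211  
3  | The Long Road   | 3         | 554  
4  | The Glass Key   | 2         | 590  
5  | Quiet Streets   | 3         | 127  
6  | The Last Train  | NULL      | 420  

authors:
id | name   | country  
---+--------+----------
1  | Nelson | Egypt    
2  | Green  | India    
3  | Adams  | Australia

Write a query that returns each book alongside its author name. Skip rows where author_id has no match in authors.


INNER JOIN keeps only books rows whose author_id matches an id in authors. Walk through each book:
  - book 1 (Northern Lights): author_id=2 -> matches Green
  - book 2 (Winter Gardens): author_id=1 -> matches Nelson
  - book 3 (The Long Road): author_id=3 -> matches Adams
  - book 4 (The Glass Key): author_id=2 -> matches Green
  - book 5 (Quiet Streets): author_id=3 -> matches Adams
  - book 6 (The Last Train): author_id=NULL, no match -> dropped
So 1 of 6 rows is dropped.

SQL:
SELECT a.title, b.name AS author
FROM books a
INNER JOIN authors b ON a.author_id = b.id

Result:
title           | author
----------------+-------
Northern Lights | Green 
Winter Gardens  | Nelson
The Long Road   | Adams 
The Glass Key   | Green 
Quiet Streets   | Adams 


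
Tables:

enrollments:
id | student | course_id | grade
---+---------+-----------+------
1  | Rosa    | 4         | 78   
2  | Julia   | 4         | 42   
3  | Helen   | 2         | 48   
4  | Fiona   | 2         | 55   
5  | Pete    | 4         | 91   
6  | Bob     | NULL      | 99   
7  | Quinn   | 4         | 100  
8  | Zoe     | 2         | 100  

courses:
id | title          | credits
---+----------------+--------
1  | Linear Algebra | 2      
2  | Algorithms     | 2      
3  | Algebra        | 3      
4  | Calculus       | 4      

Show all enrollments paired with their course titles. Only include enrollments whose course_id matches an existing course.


INNER JOIN keeps only enrollments rows whose course_id matches an id in courses. Walk through each enrollment:
  - enrollment 1 (Rosa): course_id=4 -> matches Calculus
  - enrollment 2 (Julia): course_id=4 -> matches Calculus
  - enrollment 3 (Helen): course_id=2 -> matches Algorithms
  - enrollment 4 (Fiona): course_id=2 -> matches Algorithms
  - enrollment 5 (Pete): course_id=4 -> matches Calculus
  - enrollment 6 (Bob): course_id=NULL, no match -> dropped
  - enrollment 7 (Quinn): course_id=4 -> matches Calculus
  - enrollment 8 (Zoe): course_id=2 -> matches Algorithms
So 1 of 8 rows is dropped.

SQL:
SELECT a.student, b.title AS course
FROM enrollments a
INNER JOIN courses b ON a.course_id = b.id

Result:
student | course    
--------+-----------
Rosa    | Calculus  
Julia   | Calculus  
Helen   | Algorithms
Fiona   | Algorithms
Pete    | Calculus  
Quinn   | Calculus  
Zoe     | Algorithms


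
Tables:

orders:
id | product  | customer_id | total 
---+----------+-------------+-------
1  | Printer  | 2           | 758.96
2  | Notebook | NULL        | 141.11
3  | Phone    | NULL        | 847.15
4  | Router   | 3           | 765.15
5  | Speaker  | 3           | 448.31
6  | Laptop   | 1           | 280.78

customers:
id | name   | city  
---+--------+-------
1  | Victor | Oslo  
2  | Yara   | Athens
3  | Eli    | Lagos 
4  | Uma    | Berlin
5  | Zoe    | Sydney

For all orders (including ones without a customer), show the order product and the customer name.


LEFT JOIN keeps every row from orders (the left table); where customer_id has no match in customers, the customer columns become NULL. Walk through each order:
  - order 1 (Printer): customer_id=2 -> matches Yara
  - order 2 (Notebook): customer_id=NULL, no match -> kept with NULL
  - order 3 (Phone): customer_id=NULL, no match -> kept with NULL
  - order 4 (Router): customer_id=3 -> matches Eli
  - order 5 (Speaker): customer_id=3 -> matches Eli
  - order 6 (Laptop): customer_id=1 -> matches Victor
All 6 rows appear; 2 have NULL customer.

SQL:
SELECT a.product, b.name AS customer
FROM orders a
LEFT JOIN customers b ON a.customer_id = b.id

Result:
product  | customer
---------+---------
Printer  | Yara    
Notebook | NULL    
Phone    | NULL    
Router   | Eli     
Speaker  | Eli     
Laptop   | Victor  


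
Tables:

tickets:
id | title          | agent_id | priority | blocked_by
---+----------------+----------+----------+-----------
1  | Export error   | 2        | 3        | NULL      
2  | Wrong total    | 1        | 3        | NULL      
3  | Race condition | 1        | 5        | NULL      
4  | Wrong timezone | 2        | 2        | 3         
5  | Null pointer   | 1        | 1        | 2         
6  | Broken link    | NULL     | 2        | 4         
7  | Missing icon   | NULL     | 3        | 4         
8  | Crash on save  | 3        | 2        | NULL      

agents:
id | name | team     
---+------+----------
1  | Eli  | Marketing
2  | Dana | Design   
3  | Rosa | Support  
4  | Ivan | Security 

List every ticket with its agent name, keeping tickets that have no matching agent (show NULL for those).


LEFT JOIN keeps every row from tickets (the left table); where agent_id has no match in agents, the agent columns become NULL. Walk through each ticket:
  - ticket 1 (Export error): agent_id=2 -> matches Dana
  - ticket 2 (Wrong total): agent_id=1 -> matches Eli
  - ticket 3 (Race condition): agent_id=1 -> matches Eli
  - ticket 4 (Wrong timezone): agent_id=2 -> matches Dana
  - ticket 5 (Null pointer): agent_id=1 -> matches Eli
  - ticket 6 (Broken link): agent_id=NULL, no match -> kept with NULL
  - ticket 7 (Missing icon): agent_id=NULL, no match -> kept with NULL
  - ticket 8 (Crash on save): agent_id=3 -> matches Rosa
All 8 rows appear; 2 have NULL agent.

SQL:
SELECT a.title, b.name AS agent
FROM tickets a
LEFT JOIN agents b ON a.agent_id = b.id

Result:
title          | agent
---------------+------
Export error   | Dana 
Wrong total    | Eli  
Race condition | Eli  
Wrong timezone | Dana 
Null pointer   | Eli  
Broken link    | NULL 
Missing icon   | NULL 
Crash on save  | Rosa 


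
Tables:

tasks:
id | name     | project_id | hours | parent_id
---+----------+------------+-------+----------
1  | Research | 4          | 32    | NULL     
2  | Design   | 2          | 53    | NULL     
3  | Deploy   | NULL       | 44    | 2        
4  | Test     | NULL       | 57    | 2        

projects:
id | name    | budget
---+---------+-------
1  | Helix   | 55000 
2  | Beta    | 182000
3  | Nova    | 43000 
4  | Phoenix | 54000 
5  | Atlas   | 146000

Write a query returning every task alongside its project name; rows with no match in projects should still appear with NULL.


LEFT JOIN keeps every row from tasks (the left table); where project_id has no match in projects, the project columns become NULL. Walk through each task:
  - task 1 (Research): project_id=4 -> matches Phoenix
  - task 2 (Design): project_id=2 -> matches Beta
  - task 3 (Deploy): project_id=NULL, no match -> kept with NULL
  - task 4 (Test): project_id=NULL, no match -> kept with NULL
All 4 rows appear; 2 have NULL project.

SQL:
SELECT a.name, b.name AS project
FROM tasks a
LEFT JOIN projects b ON a.project_id = b.id

Result:
name     | project
---------+--------
Research | Phoenix
Design   | Beta   
Deploy   | NULL   
Test     | NULL   


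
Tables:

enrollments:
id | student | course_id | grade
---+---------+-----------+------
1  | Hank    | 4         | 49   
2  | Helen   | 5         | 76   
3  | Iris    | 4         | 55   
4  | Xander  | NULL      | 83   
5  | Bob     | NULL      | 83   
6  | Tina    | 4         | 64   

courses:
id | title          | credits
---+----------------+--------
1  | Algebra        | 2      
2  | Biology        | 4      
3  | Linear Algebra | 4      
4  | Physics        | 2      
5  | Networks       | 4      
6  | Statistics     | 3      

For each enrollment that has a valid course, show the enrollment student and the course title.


INNER JOIN keeps only enrollments rows whose course_id matches an id in courses. Walk through each enrollment:
  - enrollment 1 (Hank): course_id=4 -> matches Physics
  - enrollment 2 (Helen): course_id=5 -> matches Networks
  - enrollment 3 (Iris): course_id=4 -> matches Physics
  - enrollment 4 (Xander): course_id=NULL, no match -> dropped
  - enrollment 5 (Bob): course_id=NULL, no match -> dropped
  - enrollment 6 (Tina): course_id=4 -> matches Physics
So 2 of 6 rows are dropped.

SQL:
SELECT a.student, b.title AS course
FROM enrollments a
INNER JOIN courses b ON a.course_id = b.id

Result:
student | course  
--------+---------
Hank    | Physics 
Helen   | Networks
Iris    | Physics 
Tina    | Physics 


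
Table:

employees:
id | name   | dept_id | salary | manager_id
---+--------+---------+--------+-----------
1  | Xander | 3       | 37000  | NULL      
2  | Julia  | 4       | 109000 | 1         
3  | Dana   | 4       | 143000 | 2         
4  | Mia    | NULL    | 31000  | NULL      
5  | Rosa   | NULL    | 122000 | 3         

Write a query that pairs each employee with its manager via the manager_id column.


This is a self-join: employees is joined to a second copy of itself, matching each row's manager_id to another row's id. Use LEFT JOIN so rows with manager_id=NULL are kept.
  - employee 1 (Xander): manager_id=NULL -> NULL
  - employee 2 (Julia): manager_id=1 -> Xander
  - employee 3 (Dana): manager_id=2 -> Julia
  - employee 4 (Mia): manager_id=NULL -> NULL
  - employee 5 (Rosa): manager_id=3 -> Dana

SQL:
SELECT a.name AS item, b.name AS manager
FROM employees a
LEFT JOIN employees b ON a.manager_id = b.id

Result:
item   | manager
-------+--------
Xander | NULL   
Julia  | Xander 
Dana   | Julia  
Mia    | NULL   
Rosa   | Dana   


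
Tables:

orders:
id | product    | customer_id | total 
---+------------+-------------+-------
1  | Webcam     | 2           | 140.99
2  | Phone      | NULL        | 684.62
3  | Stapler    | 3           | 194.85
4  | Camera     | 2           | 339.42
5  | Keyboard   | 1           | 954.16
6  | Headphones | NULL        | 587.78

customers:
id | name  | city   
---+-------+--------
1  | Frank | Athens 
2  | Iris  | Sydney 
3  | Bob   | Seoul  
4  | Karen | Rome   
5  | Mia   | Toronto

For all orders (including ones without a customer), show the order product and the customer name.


LEFT JOIN keeps every row from orders (the left table); where customer_id has no match in customers, the customer columns become NULL. Walk through each order:
  - order 1 (Webcam): customer_id=2 -> matches Iris
  - order 2 (Phone): customer_id=NULL, no match -> kept with NULL
  - order 3 (Stapler): customer_id=3 -> matches Bob
  - order 4 (Camera): customer_id=2 -> matches Iris
  - order 5 (Keyboard): customer_id=1 -> matches Frank
  - order 6 (Headphones): customer_id=NULL, no match -> kept with NULL
All 6 rows appear; 2 have NULL customer.

SQL:
SELECT a.product, b.name AS customer
FROM orders a
LEFT JOIN customers b ON a.customer_id = b.id

Result:
product    | customer
-----------+---------
Webcam     | Iris    
Phone      | NULL    
Stapler    | Bob     
Camera     | Iris    
Keyboard   | Frank   
Headphones | NULL    


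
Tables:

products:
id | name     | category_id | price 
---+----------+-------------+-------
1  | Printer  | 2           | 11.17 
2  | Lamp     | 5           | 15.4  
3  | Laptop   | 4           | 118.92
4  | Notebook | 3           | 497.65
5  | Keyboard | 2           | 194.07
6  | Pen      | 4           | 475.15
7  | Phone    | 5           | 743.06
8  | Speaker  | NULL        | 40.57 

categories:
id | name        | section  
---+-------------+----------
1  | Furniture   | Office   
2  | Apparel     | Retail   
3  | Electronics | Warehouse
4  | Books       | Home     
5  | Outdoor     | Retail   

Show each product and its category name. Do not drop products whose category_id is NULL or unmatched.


LEFT JOIN keeps every row from products (the left table); where category_id has no match in categories, the category columns become NULL. Walk through each product:
  - product 1 (Printer): category_id=2 -> matches Apparel
  - product 2 (Lamp): category_id=5 -> matches Outdoor
  - product 3 (Laptop): category_id=4 -> matches Books
  - product 4 (Notebook): category_id=3 -> matches Electronics
  - product 5 (Keyboard): category_id=2 -> matches Apparel
  - product 6 (Pen): category_id=4 -> matches Books
  - product 7 (Phone): category_id=5 -> matches Outdoor
  - product 8 (Speaker): category_id=NULL, no match -> kept with NULL
All 8 rows appear; 1 has NULL category.

SQL:
SELECT a.name, b.name AS category
FROM products a
LEFT JOIN categories b ON a.category_id = b.id

Result:
name     | category   
---------+------------
Printer  | Apparel    
Lamp     | Outdoor    
Laptop   | Books      
Notebook | Electronics
Keyboard | Apparel    
Pen      | Books      
Phone    | Outdoor    
Speaker  | NULL       


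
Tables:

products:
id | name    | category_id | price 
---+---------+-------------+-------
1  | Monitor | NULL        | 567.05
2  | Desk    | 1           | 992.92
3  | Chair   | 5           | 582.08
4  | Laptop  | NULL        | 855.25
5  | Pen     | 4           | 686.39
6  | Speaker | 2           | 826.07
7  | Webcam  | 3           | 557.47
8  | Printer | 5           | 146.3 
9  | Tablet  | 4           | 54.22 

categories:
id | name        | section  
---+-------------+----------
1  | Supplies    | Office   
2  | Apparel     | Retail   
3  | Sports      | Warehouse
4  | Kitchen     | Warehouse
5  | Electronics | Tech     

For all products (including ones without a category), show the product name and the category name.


LEFT JOIN keeps every row from products (the left table); where category_id has no match in categories, the category columns become NULL. Walk through each product:
  - product 1 (Monitor): category_id=NULL, no match -> kept with NULL
  - product 2 (Desk): category_id=1 -> matches Supplies
  - product 3 (Chair): category_id=5 -> matches Electronics
  - product 4 (Laptop): category_id=NULL, no match -> kept with NULL
  - product 5 (Pen): category_id=4 -> matches Kitchen
  - product 6 (Speaker): category_id=2 -> matches Apparel
  - product 7 (Webcam): category_id=3 -> matches Sports
  - product 8 (Printer): category_id=5 -> matches Electronics
  - product 9 (Tablet): category_id=4 -> matches Kitchen
All 9 rows appear; 2 have NULL category.

SQL:
SELECT a.name, b.name AS category
FROM products a
LEFT JOIN categories b ON a.category_id = b.id

Result:
name    | category   
--------+------------
Monitor | NULL       
Desk    | Supplies   
Chair   | Electronics
Laptop  | NULL       
Pen     | Kitchen    
Speaker | Apparel    
Webcam  | Sports     
Printer | Electronics
Tablet  | Kitchen    
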